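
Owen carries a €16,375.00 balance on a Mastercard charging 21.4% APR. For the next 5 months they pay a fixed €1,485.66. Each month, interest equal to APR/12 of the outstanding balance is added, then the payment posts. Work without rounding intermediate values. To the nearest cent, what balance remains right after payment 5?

€10,190.11

Monthly rate r = 21.4%/12 = 1.78333% = 0.0178333.
Each month: B ← B·(1+r) − €1,485.66.
Month 1: interest €292.02; balance after payment €15,181.36.
Month 2: interest €270.73; balance after payment €13,966.44.
Month 3: interest €249.07; balance after payment €12,729.84.
Month 4: interest €227.02; balance after payment €11,471.20.
Month 5: interest €204.57; balance after payment €10,190.11.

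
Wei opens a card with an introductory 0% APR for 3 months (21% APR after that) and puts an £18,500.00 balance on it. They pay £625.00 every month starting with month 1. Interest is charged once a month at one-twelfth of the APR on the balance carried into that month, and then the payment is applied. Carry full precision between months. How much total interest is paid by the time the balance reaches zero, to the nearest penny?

£5,942.98

Promo months 1–3 at r₀ = 0%/12 = 0; months 4+ at r₁ = 21%/12 = 0.0175.
After month 3 (no interest yet): B = £18,500.00 − 3·£625.00 = £16,625.00.
Then at r₁ with £625.00/mo: n₂ = −ln(1 − r₁·B/P)/ln(1+r₁) ≈ 36.11 → 37 more payments.
Total paid = 39·£625.00 + £67.98 = £24,442.98; interest = £24,442.98 − £18,500.00 = £5,942.98.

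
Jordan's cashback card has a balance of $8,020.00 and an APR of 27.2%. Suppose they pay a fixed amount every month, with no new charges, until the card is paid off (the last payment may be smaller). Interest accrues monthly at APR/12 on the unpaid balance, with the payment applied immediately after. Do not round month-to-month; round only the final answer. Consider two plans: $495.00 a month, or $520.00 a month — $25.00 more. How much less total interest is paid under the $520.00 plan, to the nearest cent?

$128.46

Monthly rate r = 27.2%/12 = 2.26667% = 0.0226667.
At $495.00/mo: n = ⌈−ln(1 − rB₀/P)/ln(1+r)⌉ = 21 payments (last $208.98); total interest = total paid − $8,020.00 = $2,088.98.
At $520.00/mo: 20 payments (last $100.52); total interest $1,960.52.
Interest saved = $2,088.98 − $1,960.52 = $128.46.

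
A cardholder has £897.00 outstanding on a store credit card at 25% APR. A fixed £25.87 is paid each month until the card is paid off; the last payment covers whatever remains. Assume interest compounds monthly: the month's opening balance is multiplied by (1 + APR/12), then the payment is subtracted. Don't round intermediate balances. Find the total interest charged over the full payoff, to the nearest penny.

Monthly rate r = 25%/12 = 2.08333% = 0.0208333.
Payoff takes n = ⌈−ln(1 − rB₀/P)/ln(1+r)⌉ = ⌈62.147⌉ = 63 payments; the last is £3.85.
Total paid = 62·£25.87 + £3.85 = £1,607.79.
Total interest = total paid − principal = £1,607.79 − £897.00 = £710.79.

£710.79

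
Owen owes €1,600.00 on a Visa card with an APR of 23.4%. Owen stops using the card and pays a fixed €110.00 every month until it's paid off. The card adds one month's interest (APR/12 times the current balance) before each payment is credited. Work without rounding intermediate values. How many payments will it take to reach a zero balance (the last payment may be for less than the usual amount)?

18 payments

Monthly rate r = 23.4%/12 = 1.95% = 0.0195.
Recurrence: B ← B·(1+r) − €110.00.
Month 1: interest €31.20; balance after payment €1,521.20.
Month 2: interest €29.66; balance after payment €1,440.86.
Closed form: n = −ln(1 − rB₀/P)/ln(1+r) = −ln(0.71636)/ln(1.0195) ≈ 17.272, so the balance reaches zero during payment 18.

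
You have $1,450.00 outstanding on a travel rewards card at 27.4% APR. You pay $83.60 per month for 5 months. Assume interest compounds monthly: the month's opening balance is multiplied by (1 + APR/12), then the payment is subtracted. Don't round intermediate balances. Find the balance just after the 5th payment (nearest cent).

Monthly rate r = 27.4%/12 = 2.28333% = 0.0228333.
Each month: B ← B·(1+r) − $83.60.
Month 1: interest $33.11; balance after payment $1,399.51.
Month 2: interest $31.96; balance after payment $1,347.86.
Month 3: interest $30.78; balance after payment $1,295.04.
Month 4: interest $29.57; balance after payment $1,241.01.
Month 5: interest $28.34; balance after payment $1,185.75.

$1,185.75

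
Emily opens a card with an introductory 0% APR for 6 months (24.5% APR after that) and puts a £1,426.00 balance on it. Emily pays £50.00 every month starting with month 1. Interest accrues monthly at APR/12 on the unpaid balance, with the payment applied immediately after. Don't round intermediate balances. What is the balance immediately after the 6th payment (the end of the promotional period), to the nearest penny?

Promo months 1–6 at r₀ = 0%/12 = 0; months 7+ at r₁ = 24.5%/12 = 0.0204167.
After month 6 (no interest yet): B = £1,426.00 − 6·£50.00 = £1,126.00.

£1,126.00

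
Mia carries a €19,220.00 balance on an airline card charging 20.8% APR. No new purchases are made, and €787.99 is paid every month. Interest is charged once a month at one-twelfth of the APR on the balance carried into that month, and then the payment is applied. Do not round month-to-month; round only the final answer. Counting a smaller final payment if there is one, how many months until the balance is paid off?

32 payments

Monthly rate r = 20.8%/12 = 1.73333% = 0.0173333.
Recurrence: B ← B·(1+r) − €787.99.
Month 1: interest €333.15; balance after payment €18,765.16.
Month 2: interest €325.26; balance after payment €18,302.43.
Closed form: n = −ln(1 − rB₀/P)/ln(1+r) = −ln(0.57722)/ln(1.01733) ≈ 31.978, so the balance reaches zero during payment 32.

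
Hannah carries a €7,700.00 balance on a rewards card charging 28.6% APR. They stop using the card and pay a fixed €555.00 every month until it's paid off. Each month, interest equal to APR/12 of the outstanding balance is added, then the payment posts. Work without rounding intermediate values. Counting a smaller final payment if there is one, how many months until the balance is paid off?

18 payments

Monthly rate r = 28.6%/12 = 2.38333% = 0.0238333.
Recurrence: B ← B·(1+r) − €555.00.
Month 1: interest €183.52; balance after payment €7,328.52.
Month 2: interest €174.66; balance after payment €6,948.18.
Closed form: n = −ln(1 − rB₀/P)/ln(1+r) = −ln(0.66934)/ln(1.02383) ≈ 17.045, so the balance reaches zero during payment 18.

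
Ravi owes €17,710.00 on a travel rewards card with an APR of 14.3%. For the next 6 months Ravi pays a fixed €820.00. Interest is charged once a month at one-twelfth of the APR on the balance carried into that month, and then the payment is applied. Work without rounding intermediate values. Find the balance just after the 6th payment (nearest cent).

Monthly rate r = 14.3%/12 = 1.19167% = 0.0119167.
Each month: B ← B·(1+r) − €820.00.
Month 1: interest €211.04; balance after payment €17,101.04.
Month 2: interest €203.79; balance after payment €16,484.83.
Month 3: interest €196.44; balance after payment €15,861.28.
Month 4: interest €189.01; balance after payment €15,230.29.
Month 5: interest €181.49; balance after payment €14,591.78.
Month 6: interest €173.89; balance after payment €13,945.67.

€13,945.67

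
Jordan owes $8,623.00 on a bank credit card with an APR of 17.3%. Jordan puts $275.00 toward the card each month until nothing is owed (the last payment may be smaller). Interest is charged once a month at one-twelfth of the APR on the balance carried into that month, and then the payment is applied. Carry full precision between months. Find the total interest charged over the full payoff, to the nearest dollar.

$2,935

Monthly rate r = 17.3%/12 = 1.44167% = 0.0144167.
Payoff takes n = ⌈−ln(1 − rB₀/P)/ln(1+r)⌉ = ⌈42.028⌉ = 43 payments; the last is $7.78.
Total paid = 42·$275.00 + $7.78 = $11,557.78.
Total interest = total paid − principal = $11,557.78 − $8,623.00 = $2,934.78.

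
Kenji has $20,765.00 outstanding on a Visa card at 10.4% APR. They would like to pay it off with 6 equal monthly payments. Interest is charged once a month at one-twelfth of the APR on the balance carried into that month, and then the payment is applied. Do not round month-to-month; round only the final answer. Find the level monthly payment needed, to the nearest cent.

Monthly rate r = 10.4%/12 = 0.866667% = 0.00866667.
Level-payment amortization: P = B₀·r / (1 − (1+r)^(−n)) = 20765.00·0.00866667 / (1 − 1.00867^(−6)).
Denominator 1 − (1+r)^(−6) = 0.0504584219.
P = 179.963 / 0.0504584219 ≈ 3566.57.

$3,566.57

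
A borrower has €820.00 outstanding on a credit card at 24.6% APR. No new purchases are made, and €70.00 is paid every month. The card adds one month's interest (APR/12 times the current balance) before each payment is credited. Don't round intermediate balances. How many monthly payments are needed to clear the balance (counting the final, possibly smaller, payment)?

Monthly rate r = 24.6%/12 = 2.05% = 0.0205.
Recurrence: B ← B·(1+r) − €70.00.
Month 1: interest €16.81; balance after payment €766.81.
Month 2: interest €15.72; balance after payment €712.53.
Closed form: n = −ln(1 − rB₀/P)/ln(1+r) = −ln(0.75986)/ln(1.0205) ≈ 13.533, so the balance reaches zero during payment 14.

14 payments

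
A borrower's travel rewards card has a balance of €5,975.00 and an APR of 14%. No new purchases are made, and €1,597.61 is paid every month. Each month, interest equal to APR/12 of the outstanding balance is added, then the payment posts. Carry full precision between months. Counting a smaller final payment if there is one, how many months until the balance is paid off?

Monthly rate r = 14%/12 = 1.16667% = 0.0116667.
Recurrence: B ← B·(1+r) − €1,597.61.
Month 1: interest €69.71; balance after payment €4,447.10.
Month 2: interest €51.88; balance after payment €2,901.37.
Month 3: interest €33.85; balance after payment €1,337.61.
Month 4: interest €15.61; balance after payment €0.00.

4 payments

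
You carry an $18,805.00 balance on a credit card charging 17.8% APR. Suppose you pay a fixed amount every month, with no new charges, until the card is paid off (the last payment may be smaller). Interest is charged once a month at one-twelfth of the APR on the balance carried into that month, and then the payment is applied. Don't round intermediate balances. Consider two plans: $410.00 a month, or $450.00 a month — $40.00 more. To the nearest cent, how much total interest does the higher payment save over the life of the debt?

$2,197.16

Monthly rate r = 17.8%/12 = 1.48333% = 0.0148333.
At $410.00/mo: n = ⌈−ln(1 − rB₀/P)/ln(1+r)⌉ = 78 payments (last $188.14); total interest = total paid − $18,805.00 = $12,953.14.
At $450.00/mo: 66 payments (last $310.98); total interest $10,755.98.
Interest saved = $12,953.14 − $10,755.98 = $2,197.16.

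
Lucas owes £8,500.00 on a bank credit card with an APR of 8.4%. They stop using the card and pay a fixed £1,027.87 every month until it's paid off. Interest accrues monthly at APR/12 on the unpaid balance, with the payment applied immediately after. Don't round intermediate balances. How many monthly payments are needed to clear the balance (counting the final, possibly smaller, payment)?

9 months

Monthly rate r = 8.4%/12 = 0.7% = 0.007.
Recurrence: B ← B·(1+r) − £1,027.87.
Month 1: interest £59.50; balance after payment £7,531.63.
Month 2: interest £52.72; balance after payment £6,556.48.
Closed form: n = −ln(1 − rB₀/P)/ln(1+r) = −ln(0.94211)/ln(1.007) ≈ 8.548, so the balance reaches zero during payment 9.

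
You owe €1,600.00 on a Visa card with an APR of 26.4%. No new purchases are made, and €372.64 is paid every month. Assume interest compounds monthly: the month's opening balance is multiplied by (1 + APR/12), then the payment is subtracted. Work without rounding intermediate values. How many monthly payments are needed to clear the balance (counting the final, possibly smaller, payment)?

Monthly rate r = 26.4%/12 = 2.2% = 0.022.
Recurrence: B ← B·(1+r) − €372.64.
Month 1: interest €35.20; balance after payment €1,262.56.
Month 2: interest €27.78; balance after payment €917.70.
Month 3: interest €20.19; balance after payment €565.25.
Month 4: interest €12.44; balance after payment €205.04.
Month 5: interest €4.51; balance after payment €0.00.

5 months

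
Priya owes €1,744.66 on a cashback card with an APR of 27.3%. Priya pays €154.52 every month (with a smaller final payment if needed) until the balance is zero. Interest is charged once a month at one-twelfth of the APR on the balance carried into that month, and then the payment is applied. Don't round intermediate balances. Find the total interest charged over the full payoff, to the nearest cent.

Monthly rate r = 27.3%/12 = 2.275% = 0.02275.
Payoff takes n = ⌈−ln(1 − rB₀/P)/ln(1+r)⌉ = ⌈13.198⌉ = 14 payments; the last is €30.80.
Total paid = 13·€154.52 + €30.80 = €2,039.56.
Total interest = total paid − principal = €2,039.56 − €1,744.66 = €294.90.

€294.90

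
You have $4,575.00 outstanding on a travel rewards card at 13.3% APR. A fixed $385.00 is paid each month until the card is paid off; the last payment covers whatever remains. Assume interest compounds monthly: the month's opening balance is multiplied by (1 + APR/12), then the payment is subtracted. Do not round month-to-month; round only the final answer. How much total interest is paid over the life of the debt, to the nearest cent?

Monthly rate r = 13.3%/12 = 1.10833% = 0.0110833.
Payoff takes n = ⌈−ln(1 − rB₀/P)/ln(1+r)⌉ = ⌈12.812⌉ = 13 payments; the last is $313.11.
Total paid = 12·$385.00 + $313.11 = $4,933.11.
Total interest = total paid − principal = $4,933.11 − $4,575.00 = $358.11.

$358.11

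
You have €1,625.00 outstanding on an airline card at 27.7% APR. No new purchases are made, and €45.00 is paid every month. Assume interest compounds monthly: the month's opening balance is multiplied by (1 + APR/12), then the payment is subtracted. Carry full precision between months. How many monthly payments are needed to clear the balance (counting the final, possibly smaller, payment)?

Monthly rate r = 27.7%/12 = 2.30833% = 0.0230833.
Recurrence: B ← B·(1+r) − €45.00.
Month 1: interest €37.51; balance after payment €1,617.51.
Month 2: interest €37.34; balance after payment €1,609.85.
Closed form: n = −ln(1 − rB₀/P)/ln(1+r) = −ln(0.16644)/ln(1.02308) ≈ 78.575, so the balance reaches zero during payment 79.

79 payments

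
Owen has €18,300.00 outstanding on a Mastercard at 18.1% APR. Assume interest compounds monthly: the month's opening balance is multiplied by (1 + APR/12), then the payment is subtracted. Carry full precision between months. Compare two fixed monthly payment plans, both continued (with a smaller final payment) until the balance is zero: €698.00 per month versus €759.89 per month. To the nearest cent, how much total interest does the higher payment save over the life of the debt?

€554.57

Monthly rate r = 18.1%/12 = 1.50833% = 0.0150833.
At €698.00/mo: n = ⌈−ln(1 − rB₀/P)/ln(1+r)⌉ = 34 payments (last €432.02); total interest = total paid − €18,300.00 = €5,166.02.
At €759.89/mo: 31 payments (last €114.75); total interest €4,611.45.
Interest saved = €5,166.02 − €4,611.45 = €554.57.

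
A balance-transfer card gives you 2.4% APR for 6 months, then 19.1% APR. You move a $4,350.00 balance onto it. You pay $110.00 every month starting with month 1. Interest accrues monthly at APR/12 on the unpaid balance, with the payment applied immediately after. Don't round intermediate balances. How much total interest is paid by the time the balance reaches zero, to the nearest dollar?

Promo months 1–6 at r₀ = 2.4%/12 = 0.002; months 7+ at r₁ = 19.1%/12 = 0.0159167.
After month 6: iterate B ← B·(1+r₀) − $110.00 for 6 months → $3,739.15.
Then at r₁ with $110.00/mo: n₂ = −ln(1 − r₁·B/P)/ln(1+r₁) ≈ 49.32 → 50 more payments.
Total paid = 55·$110.00 + $35.20 = $6,085.20; interest = $6,085.20 − $4,350.00 = $1,735.20.

$1,735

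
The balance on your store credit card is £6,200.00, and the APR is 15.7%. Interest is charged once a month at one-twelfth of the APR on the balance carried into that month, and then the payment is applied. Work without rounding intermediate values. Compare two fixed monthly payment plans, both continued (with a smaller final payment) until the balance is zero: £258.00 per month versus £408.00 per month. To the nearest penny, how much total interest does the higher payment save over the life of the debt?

£534.47

Monthly rate r = 15.7%/12 = 1.30833% = 0.0130833.
At £258.00/mo: n = ⌈−ln(1 − rB₀/P)/ln(1+r)⌉ = 30 payments (last £10.25); total interest = total paid − £6,200.00 = £1,292.25.
At £408.00/mo: 18 payments (last £21.78); total interest £757.78.
Interest saved = £1,292.25 − £757.78 = £534.47.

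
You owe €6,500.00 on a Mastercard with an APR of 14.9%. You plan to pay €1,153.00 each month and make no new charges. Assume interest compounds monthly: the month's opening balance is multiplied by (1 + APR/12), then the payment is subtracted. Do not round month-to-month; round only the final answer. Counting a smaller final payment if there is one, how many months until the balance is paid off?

6 payments

Monthly rate r = 14.9%/12 = 1.24167% = 0.0124167.
Recurrence: B ← B·(1+r) − €1,153.00.
Month 1: interest €80.71; balance after payment €5,427.71.
Month 2: interest €67.39; balance after payment €4,342.10.
Month 3: interest €53.91; balance after payment €3,243.02.
Month 4: interest €40.27; balance after payment €2,130.28.
Month 5: interest €26.45; balance after payment €1,003.74.
Month 6: interest €12.46; balance after payment €0.00.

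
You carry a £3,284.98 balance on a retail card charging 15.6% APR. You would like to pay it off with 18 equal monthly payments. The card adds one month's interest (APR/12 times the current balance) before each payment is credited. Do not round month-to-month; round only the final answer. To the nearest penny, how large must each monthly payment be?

£205.86

Monthly rate r = 15.6%/12 = 1.3% = 0.013.
Level-payment amortization: P = B₀·r / (1 − (1+r)^(−n)) = 3284.98·0.013 / (1 − 1.013^(−18)).
Denominator 1 − (1+r)^(−18) = 0.207443954.
P = 42.7047 / 0.207443954 ≈ 205.86.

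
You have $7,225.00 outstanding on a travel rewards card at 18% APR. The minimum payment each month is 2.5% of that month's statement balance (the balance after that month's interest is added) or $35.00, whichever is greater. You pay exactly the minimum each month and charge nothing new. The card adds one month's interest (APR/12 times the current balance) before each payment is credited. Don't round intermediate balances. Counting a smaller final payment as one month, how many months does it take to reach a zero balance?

219 months

Monthly rate r = 18%/12 = 1.5% = 0.015.
While 2.5% of the post-interest balance exceeds $35.00, each month B ← (B·(1+r))·(1 − 0.025), i.e. B shrinks by the factor (1+r)·0.975 = 0.98962.
This holds for months 1–159. Entering month 160 the balance is $1,376.17; 2.5% of the post-interest balance is now below $35.00, so the flat $35.00 minimum applies from here.
From month 160 a fixed $35.00 at rate r clears $1,376.17 in 60 more payments. Total: 159 + 60 = 219 months.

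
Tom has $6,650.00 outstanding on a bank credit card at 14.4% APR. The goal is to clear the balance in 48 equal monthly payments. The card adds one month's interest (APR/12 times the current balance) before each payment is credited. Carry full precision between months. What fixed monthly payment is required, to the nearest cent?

$183.06

Monthly rate r = 14.4%/12 = 1.2% = 0.012.
Level-payment amortization: P = B₀·r / (1 − (1+r)^(−n)) = 6650.00·0.012 / (1 − 1.012^(−48)).
Denominator 1 − (1+r)^(−48) = 0.435926886.
P = 79.8 / 0.435926886 ≈ 183.06.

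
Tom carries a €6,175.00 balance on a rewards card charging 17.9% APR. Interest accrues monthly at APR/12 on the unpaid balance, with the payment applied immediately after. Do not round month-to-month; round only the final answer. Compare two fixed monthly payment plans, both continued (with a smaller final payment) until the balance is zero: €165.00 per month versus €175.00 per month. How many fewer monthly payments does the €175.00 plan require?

Monthly rate r = 17.9%/12 = 1.49167% = 0.0149167.
At €165.00/mo: n = ⌈−ln(1 − rB₀/P)/ln(1+r)⌉ = 56 payments (last €29.62); total interest = total paid − €6,175.00 = €2,929.62.
At €175.00/mo: 51 payments (last €82.48); total interest €2,657.48.
Payments saved = 56 − 51 = 5.

5 fewer payments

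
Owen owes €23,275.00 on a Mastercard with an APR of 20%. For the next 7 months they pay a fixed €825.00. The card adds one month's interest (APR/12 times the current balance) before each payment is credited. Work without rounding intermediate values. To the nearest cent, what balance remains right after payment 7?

Monthly rate r = 20%/12 = 1.66667% = 0.0166667.
Each month: B ← B·(1+r) − €825.00.
Month 1: interest €387.92; balance after payment €22,837.92.
Month 2: interest €380.63; balance after payment €22,393.55.
Month 3: interest €373.23; balance after payment €21,941.77.
Month 4: interest €365.70; balance after payment €21,482.47.
Month 5: interest €358.04; balance after payment €21,015.51.
Month 6: interest €350.26; balance after payment €20,540.77.
Month 7: interest €342.35; balance after payment €20,058.12.

€20,058.12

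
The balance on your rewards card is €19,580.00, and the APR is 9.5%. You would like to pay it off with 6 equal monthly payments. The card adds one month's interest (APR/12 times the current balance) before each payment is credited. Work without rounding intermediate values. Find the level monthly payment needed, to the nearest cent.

€3,354.35

Monthly rate r = 9.5%/12 = 0.791667% = 0.00791667.
Level-payment amortization: P = B₀·r / (1 − (1+r)^(−n)) = 19580.00·0.00791667 / (1 − 1.00792^(−6)).
Denominator 1 − (1+r)^(−6) = 0.0462111523.
P = 155.008 / 0.0462111523 ≈ 3354.35.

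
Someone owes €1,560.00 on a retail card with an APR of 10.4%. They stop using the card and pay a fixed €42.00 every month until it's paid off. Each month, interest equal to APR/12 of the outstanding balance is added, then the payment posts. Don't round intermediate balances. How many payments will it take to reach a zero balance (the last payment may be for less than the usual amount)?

46 payments

Monthly rate r = 10.4%/12 = 0.866667% = 0.00866667.
Recurrence: B ← B·(1+r) − €42.00.
Month 1: interest €13.52; balance after payment €1,531.52.
Month 2: interest €13.27; balance after payment €1,502.79.
Closed form: n = −ln(1 − rB₀/P)/ln(1+r) = −ln(0.6781)/ln(1.00867) ≈ 45.017, so the balance reaches zero during payment 46.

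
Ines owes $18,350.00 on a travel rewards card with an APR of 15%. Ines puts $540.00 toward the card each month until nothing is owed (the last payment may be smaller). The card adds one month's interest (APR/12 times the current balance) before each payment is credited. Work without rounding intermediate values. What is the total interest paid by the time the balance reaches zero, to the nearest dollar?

$5,689

Monthly rate r = 15%/12 = 1.25% = 0.0125.
Payoff takes n = ⌈−ln(1 − rB₀/P)/ln(1+r)⌉ = ⌈44.515⌉ = 45 payments; the last is $278.69.
Total paid = 44·$540.00 + $278.69 = $24,038.69.
Total interest = total paid − principal = $24,038.69 − $18,350.00 = $5,688.69.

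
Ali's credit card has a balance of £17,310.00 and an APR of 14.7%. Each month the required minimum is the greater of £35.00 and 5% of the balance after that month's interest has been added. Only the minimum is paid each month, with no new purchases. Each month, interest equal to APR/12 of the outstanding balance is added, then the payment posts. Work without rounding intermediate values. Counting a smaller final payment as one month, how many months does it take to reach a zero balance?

106 months

Monthly rate r = 14.7%/12 = 1.225% = 0.01225.
While 5% of the post-interest balance exceeds £35.00, each month B ← (B·(1+r))·(1 − 0.05), i.e. B shrinks by the factor (1+r)·0.95 = 0.96164.
This holds for months 1–83. Entering month 84 the balance is £673.35; 5% of the post-interest balance is now below £35.00, so the flat £35.00 minimum applies from here.
From month 84 a fixed £35.00 at rate r clears £673.35 in 23 more payments. Total: 83 + 23 = 106 months.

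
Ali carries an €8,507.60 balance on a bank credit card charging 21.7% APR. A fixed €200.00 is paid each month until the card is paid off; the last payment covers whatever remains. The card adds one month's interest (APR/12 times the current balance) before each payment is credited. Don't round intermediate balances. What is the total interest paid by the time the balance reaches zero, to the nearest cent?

€7,856.32

Monthly rate r = 21.7%/12 = 1.80833% = 0.0180833.
Payoff takes n = ⌈−ln(1 − rB₀/P)/ln(1+r)⌉ = ⌈81.818⌉ = 82 payments; the last is €163.92.
Total paid = 81·€200.00 + €163.92 = €16,363.92.
Total interest = total paid − principal = €16,363.92 − €8,507.60 = €7,856.32.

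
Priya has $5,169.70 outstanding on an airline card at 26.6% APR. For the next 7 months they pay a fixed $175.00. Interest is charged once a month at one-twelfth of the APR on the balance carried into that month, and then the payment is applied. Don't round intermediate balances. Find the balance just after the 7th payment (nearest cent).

Monthly rate r = 26.6%/12 = 2.21667% = 0.0221667.
Each month: B ← B·(1+r) − $175.00.
Month 1: interest $114.60; balance after payment $5,109.30.
Month 2: interest $113.26; balance after payment $5,047.55.
Month 3: interest $111.89; balance after payment $4,984.44.
Month 4: interest $110.49; balance after payment $4,919.93.
Month 5: interest $109.06; balance after payment $4,853.99.
Month 6: interest $107.60; balance after payment $4,786.58.
Month 7: interest $106.10; balance after payment $4,717.68.

$4,717.68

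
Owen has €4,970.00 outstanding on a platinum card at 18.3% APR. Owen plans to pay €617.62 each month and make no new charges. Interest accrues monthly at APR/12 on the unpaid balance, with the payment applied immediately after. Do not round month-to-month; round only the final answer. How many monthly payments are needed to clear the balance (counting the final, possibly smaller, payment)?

Monthly rate r = 18.3%/12 = 1.525% = 0.01525.
Recurrence: B ← B·(1+r) − €617.62.
Month 1: interest €75.79; balance after payment €4,428.17.
Month 2: interest €67.53; balance after payment €3,878.08.
Closed form: n = −ln(1 − rB₀/P)/ln(1+r) = −ln(0.87728)/ln(1.01525) ≈ 8.651, so the balance reaches zero during payment 9.

9 months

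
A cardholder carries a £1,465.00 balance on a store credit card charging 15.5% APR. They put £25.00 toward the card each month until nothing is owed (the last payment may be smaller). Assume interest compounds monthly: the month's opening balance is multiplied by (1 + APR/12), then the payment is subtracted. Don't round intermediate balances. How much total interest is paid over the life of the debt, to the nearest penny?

Monthly rate r = 15.5%/12 = 1.29167% = 0.0129167.
Payoff takes n = ⌈−ln(1 − rB₀/P)/ln(1+r)⌉ = ⌈110.204⌉ = 111 payments; the last is £5.12.
Total paid = 110·£25.00 + £5.12 = £2,755.12.
Total interest = total paid − principal = £2,755.12 − £1,465.00 = £1,290.12.

£1,290.12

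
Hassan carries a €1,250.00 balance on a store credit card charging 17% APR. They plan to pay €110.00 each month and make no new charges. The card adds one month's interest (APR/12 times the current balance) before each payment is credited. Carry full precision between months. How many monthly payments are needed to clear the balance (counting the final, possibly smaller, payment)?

Monthly rate r = 17%/12 = 1.41667% = 0.0141667.
Recurrence: B ← B·(1+r) − €110.00.
Month 1: interest €17.71; balance after payment €1,157.71.
Month 2: interest €16.40; balance after payment €1,064.11.
Closed form: n = −ln(1 − rB₀/P)/ln(1+r) = −ln(0.83902)/ln(1.01417) ≈ 12.478, so the balance reaches zero during payment 13.

13 months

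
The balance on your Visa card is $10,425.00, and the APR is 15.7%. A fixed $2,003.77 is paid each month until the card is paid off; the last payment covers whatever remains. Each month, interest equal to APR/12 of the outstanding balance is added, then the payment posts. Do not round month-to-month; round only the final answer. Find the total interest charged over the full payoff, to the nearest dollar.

$445

Monthly rate r = 15.7%/12 = 1.30833% = 0.0130833.
Payoff takes n = ⌈−ln(1 − rB₀/P)/ln(1+r)⌉ = ⌈5.423⌉ = 6 payments; the last is $851.58.
Total paid = 5·$2,003.77 + $851.58 = $10,870.43.
Total interest = total paid − principal = $10,870.43 − $10,425.00 = $445.43.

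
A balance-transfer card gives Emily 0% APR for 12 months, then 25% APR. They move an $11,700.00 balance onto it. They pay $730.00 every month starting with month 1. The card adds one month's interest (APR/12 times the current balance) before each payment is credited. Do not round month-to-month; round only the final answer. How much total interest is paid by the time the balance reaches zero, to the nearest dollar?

Promo months 1–12 at r₀ = 0%/12 = 0; months 13+ at r₁ = 25%/12 = 0.0208333.
After month 12 (no interest yet): B = $11,700.00 − 12·$730.00 = $2,940.00.
Then at r₁ with $730.00/mo: n₂ = −ln(1 − r₁·B/P)/ln(1+r₁) ≈ 4.25 → 5 more payments.
Total paid = 16·$730.00 + $183.99 = $11,863.99; interest = $11,863.99 − $11,700.00 = $163.99.

$164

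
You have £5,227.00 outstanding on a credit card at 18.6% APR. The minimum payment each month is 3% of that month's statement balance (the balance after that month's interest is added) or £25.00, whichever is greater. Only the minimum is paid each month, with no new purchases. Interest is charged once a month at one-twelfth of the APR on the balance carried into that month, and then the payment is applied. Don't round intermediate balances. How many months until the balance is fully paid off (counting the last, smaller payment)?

Monthly rate r = 18.6%/12 = 1.55% = 0.0155.
While 3% of the post-interest balance exceeds £25.00, each month B ← (B·(1+r))·(1 − 0.03), i.e. B shrinks by the factor (1+r)·0.97 = 0.98503.
This holds for months 1–123. Entering month 124 the balance is £818.10; 3% of the post-interest balance is now below £25.00, so the flat £25.00 minimum applies from here.
From month 124 a fixed £25.00 at rate r clears £818.10 in 47 more payments. Total: 123 + 47 = 170 months.

170 months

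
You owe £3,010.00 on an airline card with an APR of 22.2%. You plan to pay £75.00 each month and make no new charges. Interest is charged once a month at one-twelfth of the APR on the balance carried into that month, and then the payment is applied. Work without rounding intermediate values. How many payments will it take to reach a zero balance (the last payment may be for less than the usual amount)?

Monthly rate r = 22.2%/12 = 1.85% = 0.0185.
Recurrence: B ← B·(1+r) − £75.00.
Month 1: interest £55.68; balance after payment £2,990.68.
Month 2: interest £55.33; balance after payment £2,971.01.
Closed form: n = −ln(1 − rB₀/P)/ln(1+r) = −ln(0.25753)/ln(1.0185) ≈ 74.006, so the balance reaches zero during payment 75.

75 payments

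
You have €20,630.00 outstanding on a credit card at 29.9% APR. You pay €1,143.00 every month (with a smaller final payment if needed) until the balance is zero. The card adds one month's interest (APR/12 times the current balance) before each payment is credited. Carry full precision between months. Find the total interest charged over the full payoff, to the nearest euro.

€7,114

Monthly rate r = 29.9%/12 = 2.49167% = 0.0249167.
Payoff takes n = ⌈−ln(1 − rB₀/P)/ln(1+r)⌉ = ⌈24.271⌉ = 25 payments; the last is €311.99.
Total paid = 24·€1,143.00 + €311.99 = €27,743.99.
Total interest = total paid − principal = €27,743.99 − €20,630.00 = €7,113.99.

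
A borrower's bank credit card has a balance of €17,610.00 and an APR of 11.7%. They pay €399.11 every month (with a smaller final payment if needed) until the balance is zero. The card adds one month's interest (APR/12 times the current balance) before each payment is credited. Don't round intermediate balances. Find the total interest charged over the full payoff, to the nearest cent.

€5,526.53

Monthly rate r = 11.7%/12 = 0.975% = 0.00975.
Payoff takes n = ⌈−ln(1 − rB₀/P)/ln(1+r)⌉ = ⌈57.970⌉ = 58 payments; the last is €387.26.
Total paid = 57·€399.11 + €387.26 = €23,136.53.
Total interest = total paid − principal = €23,136.53 − €17,610.00 = €5,526.53.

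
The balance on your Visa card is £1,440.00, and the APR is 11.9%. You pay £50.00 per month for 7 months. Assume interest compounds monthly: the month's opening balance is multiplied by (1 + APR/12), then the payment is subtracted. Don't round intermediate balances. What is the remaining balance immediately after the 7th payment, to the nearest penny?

£1,182.40

Monthly rate r = 11.9%/12 = 0.991667% = 0.00991667.
Each month: B ← B·(1+r) − £50.00.
Month 1: interest £14.28; balance after payment £1,404.28.
Month 2: interest £13.93; balance after payment £1,368.21.
Month 3: interest £13.57; balance after payment £1,331.77.
Month 4: interest £13.21; balance after payment £1,294.98.
Month 5: interest £12.84; balance after payment £1,257.82.
Month 6: interest £12.47; balance after payment £1,220.30.
Month 7: interest £12.10; balance after payment £1,182.40.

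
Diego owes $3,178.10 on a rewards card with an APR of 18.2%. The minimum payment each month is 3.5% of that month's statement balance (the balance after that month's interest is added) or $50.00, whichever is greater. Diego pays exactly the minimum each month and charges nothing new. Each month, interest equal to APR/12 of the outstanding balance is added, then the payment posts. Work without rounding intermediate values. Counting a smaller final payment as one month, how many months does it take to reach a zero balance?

77 months

Monthly rate r = 18.2%/12 = 1.51667% = 0.0151667.
While 3.5% of the post-interest balance exceeds $50.00, each month B ← (B·(1+r))·(1 − 0.035), i.e. B shrinks by the factor (1+r)·0.965 = 0.97964.
This holds for months 1–40. Entering month 41 the balance is $1,395.58; 3.5% of the post-interest balance is now below $50.00, so the flat $50.00 minimum applies from here.
From month 41 a fixed $50.00 at rate r clears $1,395.58 in 37 more payments. Total: 40 + 37 = 77 months.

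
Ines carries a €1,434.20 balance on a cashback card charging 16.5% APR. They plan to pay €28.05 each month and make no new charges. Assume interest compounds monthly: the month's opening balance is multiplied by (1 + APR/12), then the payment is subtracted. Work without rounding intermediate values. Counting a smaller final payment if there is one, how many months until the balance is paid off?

Monthly rate r = 16.5%/12 = 1.375% = 0.01375.
Recurrence: B ← B·(1+r) − €28.05.
Month 1: interest €19.72; balance after payment €1,425.87.
Month 2: interest €19.61; balance after payment €1,417.43.
Closed form: n = −ln(1 − rB₀/P)/ln(1+r) = −ln(0.29696)/ln(1.01375) ≈ 88.908, so the balance reaches zero during payment 89.

89 payments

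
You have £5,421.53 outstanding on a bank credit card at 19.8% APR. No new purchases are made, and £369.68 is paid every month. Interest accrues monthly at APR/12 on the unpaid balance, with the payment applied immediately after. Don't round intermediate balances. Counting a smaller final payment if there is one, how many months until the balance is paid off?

Monthly rate r = 19.8%/12 = 1.65% = 0.0165.
Recurrence: B ← B·(1+r) − £369.68.
Month 1: interest £89.46; balance after payment £5,141.31.
Month 2: interest £84.83; balance after payment £4,856.46.
Closed form: n = −ln(1 − rB₀/P)/ln(1+r) = −ln(0.75802)/ln(1.0165) ≈ 16.929, so the balance reaches zero during payment 17.

17 payments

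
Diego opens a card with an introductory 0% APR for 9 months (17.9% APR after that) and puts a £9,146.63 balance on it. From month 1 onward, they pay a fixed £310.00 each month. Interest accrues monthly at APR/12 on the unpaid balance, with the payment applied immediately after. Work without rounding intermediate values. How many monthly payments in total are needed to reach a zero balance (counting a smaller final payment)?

Promo months 1–9 at r₀ = 0%/12 = 0; months 10+ at r₁ = 17.9%/12 = 0.0149167.
After month 9 (no interest yet): B = £9,146.63 − 9·£310.00 = £6,356.63.
Then at r₁ with £310.00/mo: n₂ = −ln(1 − r₁·B/P)/ln(1+r₁) ≈ 24.66 → 25 more payments.

34 payments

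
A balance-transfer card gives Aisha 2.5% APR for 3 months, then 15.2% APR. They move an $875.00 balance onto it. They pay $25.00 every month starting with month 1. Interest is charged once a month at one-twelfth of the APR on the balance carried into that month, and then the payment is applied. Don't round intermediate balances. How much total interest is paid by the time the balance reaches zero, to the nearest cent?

Promo months 1–3 at r₀ = 2.5%/12 = 0.00208333; months 4+ at r₁ = 15.2%/12 = 0.0126667.
After month 3: iterate B ← B·(1+r₀) − $25.00 for 3 months → $805.32.
Then at r₁ with $25.00/mo: n₂ = −ln(1 − r₁·B/P)/ln(1+r₁) ≈ 41.65 → 42 more payments.
Total paid = 44·$25.00 + $16.38 = $1,116.38; interest = $1,116.38 − $875.00 = $241.38.

$241.38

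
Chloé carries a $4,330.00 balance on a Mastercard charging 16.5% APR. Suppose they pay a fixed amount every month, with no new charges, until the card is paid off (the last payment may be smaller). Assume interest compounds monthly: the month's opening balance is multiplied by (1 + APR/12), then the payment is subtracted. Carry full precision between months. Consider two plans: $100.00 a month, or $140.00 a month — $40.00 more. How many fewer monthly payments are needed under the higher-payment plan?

26 fewer payments

Monthly rate r = 16.5%/12 = 1.375% = 0.01375.
At $100.00/mo: n = ⌈−ln(1 − rB₀/P)/ln(1+r)⌉ = 67 payments (last $25.59); total interest = total paid − $4,330.00 = $2,295.59.
At $140.00/mo: 41 payments (last $78.13); total interest $1,348.13.
Payments saved = 67 − 41 = 26.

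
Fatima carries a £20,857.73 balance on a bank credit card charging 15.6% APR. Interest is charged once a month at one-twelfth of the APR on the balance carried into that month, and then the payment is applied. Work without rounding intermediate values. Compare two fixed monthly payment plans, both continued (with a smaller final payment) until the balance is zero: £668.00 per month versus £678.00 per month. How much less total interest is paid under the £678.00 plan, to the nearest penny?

Monthly rate r = 15.6%/12 = 1.3% = 0.013.
At £668.00/mo: n = ⌈−ln(1 − rB₀/P)/ln(1+r)⌉ = 41 payments (last £212.05); total interest = total paid − £20,857.73 = £6,074.32.
At £678.00/mo: 40 payments (last £367.02); total interest £5,951.29.
Interest saved = £6,074.32 − £5,951.29 = £123.03.

£123.03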